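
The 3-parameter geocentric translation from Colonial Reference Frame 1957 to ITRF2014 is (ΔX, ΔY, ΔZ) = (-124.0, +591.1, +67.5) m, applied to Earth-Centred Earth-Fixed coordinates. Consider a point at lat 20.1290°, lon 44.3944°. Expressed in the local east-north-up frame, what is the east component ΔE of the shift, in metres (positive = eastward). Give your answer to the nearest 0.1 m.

ΔE = 509.1 m

At φ = 20.1290°, λ = 44.3944°: sin φ = 0.344135, cos φ = 0.938920, sin λ = 0.699594, cos λ = 0.714541.
ΔE = −sin λ·ΔX + cos λ·ΔY = −(0.699594)·(-124.0) + (0.714541)·(591.1) = 509.11 m.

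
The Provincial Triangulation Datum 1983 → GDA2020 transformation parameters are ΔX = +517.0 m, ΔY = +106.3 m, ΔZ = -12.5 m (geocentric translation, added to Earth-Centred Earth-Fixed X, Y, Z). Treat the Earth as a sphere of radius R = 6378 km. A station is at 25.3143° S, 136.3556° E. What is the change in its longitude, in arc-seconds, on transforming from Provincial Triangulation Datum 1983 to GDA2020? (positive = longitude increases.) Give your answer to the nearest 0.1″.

Δλ = -15.5″

sin φ = -0.427583, cos φ = 0.903976, sin λ = 0.690181, cos λ = -0.723637.
East component: ΔE = −sin λ·ΔX + cos λ·ΔY = −(0.690181)(517.0) + (-0.723637)(106.3) = -433.75 m.
1° of latitude spans πR/180 = 111317 m; at latitude φ, 1° of longitude spans that × cos φ = 100628.0 m, so Δλ = -433.75 / 100628.0 × 3600 = -15.517″.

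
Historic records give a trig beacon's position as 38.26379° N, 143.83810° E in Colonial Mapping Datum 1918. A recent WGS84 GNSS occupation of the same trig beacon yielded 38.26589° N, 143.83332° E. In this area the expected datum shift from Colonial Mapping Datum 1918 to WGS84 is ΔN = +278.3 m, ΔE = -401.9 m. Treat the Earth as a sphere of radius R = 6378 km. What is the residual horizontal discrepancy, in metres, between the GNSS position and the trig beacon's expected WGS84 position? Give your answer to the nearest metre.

Observed coordinate differences: Δφ = +0.00210°, Δλ = -0.00478°.
Converting to metres (1° lat = 111317 m, cos φ = 0.785168): observed ΔN = 233.8 m, observed ΔE = -417.8 m.
Subtracting the expected shift leaves a residual of 233.8 − (278.3) = -44.5 m north and -417.8 − (-401.9) = -15.9 m east.
Residual distance = √((-44.5)² + (-15.9)²) = 47.3 m.

47 m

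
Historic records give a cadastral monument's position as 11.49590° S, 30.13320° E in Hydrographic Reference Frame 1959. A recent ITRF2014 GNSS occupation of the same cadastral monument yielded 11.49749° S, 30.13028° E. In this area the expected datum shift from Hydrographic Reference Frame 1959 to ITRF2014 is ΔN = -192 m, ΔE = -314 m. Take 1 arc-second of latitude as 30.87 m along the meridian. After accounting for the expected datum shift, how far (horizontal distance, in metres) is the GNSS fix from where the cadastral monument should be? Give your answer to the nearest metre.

Observed coordinate differences: Δφ = -0.00159°, Δλ = -0.00292°.
Converting to metres (1° lat = 111132 m, cos φ = 0.979939): observed ΔN = -176.7 m, observed ΔE = -318.0 m.
Subtracting the expected shift leaves a residual of -176.7 − (-192) = 15.3 m north and -318.0 − (-314) = -4.0 m east.
Residual distance = √(15.3² + (-4.0)²) = 15.8 m.

16 m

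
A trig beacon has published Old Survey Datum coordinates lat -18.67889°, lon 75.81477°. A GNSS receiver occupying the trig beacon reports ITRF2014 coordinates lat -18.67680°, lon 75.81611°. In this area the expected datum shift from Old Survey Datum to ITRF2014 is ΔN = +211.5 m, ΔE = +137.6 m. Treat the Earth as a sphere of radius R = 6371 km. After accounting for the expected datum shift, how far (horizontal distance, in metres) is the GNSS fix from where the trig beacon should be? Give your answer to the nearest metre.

Observed coordinate differences: Δφ = +0.00209°, Δλ = +0.00134°.
Converting to metres (1° lat = 111195 m, cos φ = 0.947328): observed ΔN = 232.4 m, observed ΔE = 141.2 m.
Subtracting the expected shift leaves a residual of 232.4 − (211.5) = 20.9 m north and 141.2 − (137.6) = 3.6 m east.
Residual distance = √(20.9² + 3.6²) = 21.2 m.

21 m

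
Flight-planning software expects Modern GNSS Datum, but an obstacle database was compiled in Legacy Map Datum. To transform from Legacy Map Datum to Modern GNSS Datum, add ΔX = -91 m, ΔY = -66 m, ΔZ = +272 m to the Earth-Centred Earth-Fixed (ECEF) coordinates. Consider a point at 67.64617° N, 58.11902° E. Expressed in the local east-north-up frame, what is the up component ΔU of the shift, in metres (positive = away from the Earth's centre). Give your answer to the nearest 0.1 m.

ΔU = 212.0 m

The local up (radial) axis is (cos φ cos λ, cos φ sin λ, sin φ), giving ΔU = -18.279 − 21.315 + 251.560 = 211.97 m.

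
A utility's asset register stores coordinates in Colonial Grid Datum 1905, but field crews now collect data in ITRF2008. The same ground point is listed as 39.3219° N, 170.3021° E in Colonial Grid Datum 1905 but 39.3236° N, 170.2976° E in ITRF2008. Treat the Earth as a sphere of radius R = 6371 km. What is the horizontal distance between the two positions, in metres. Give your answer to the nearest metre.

431 m

Δφ = 39.3236° − 39.3219° = +0.0017°; Δλ = 170.2976° − 170.3021° = -0.0045°.
1° along a meridian = πR/180 = 111195 m.
ΔN = Δφ × 111195 = 189.0 m; ΔE = Δλ × 111195 × cos(39.3219°) = -0.0045 × 111195 × 0.773598 = -387.1 m.
Distance = √(ΔE² + ΔN²) = √((-387.1)² + 189.0²) = 430.8 m.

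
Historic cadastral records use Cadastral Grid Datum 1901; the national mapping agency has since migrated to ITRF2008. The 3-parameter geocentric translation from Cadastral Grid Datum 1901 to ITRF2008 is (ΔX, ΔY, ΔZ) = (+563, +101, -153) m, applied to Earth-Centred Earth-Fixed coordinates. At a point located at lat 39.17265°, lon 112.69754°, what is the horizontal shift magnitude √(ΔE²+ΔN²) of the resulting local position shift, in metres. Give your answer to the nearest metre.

At φ = 39.17265°, λ = 112.69754°: sin φ = 0.631659, cos φ = 0.775246, sin λ = 0.922555, cos λ = -0.385866.
ΔE = −sin λ·ΔX + cos λ·ΔY = −(0.922555)·(563) + (-0.385866)·(101) = -558.37 m.
ΔN = −sin φ cos λ·ΔX − sin φ sin λ·ΔY + cos φ·ΔZ = −(0.631659)(-0.385866)(563) − (0.631659)(0.922555)(101) + (0.775246)(-153) = -40.25 m.
Horizontal magnitude = √(ΔE² + ΔN²) = √((-558.37)² + (-40.25)²) = 559.82 m.

560 m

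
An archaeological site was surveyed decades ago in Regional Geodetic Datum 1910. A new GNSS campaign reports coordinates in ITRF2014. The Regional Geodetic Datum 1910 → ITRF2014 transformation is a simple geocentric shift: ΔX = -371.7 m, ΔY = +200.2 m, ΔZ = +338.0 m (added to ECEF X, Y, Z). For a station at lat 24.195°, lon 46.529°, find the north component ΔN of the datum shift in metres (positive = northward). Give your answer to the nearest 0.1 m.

ΔN = 353.6 m

The local north axis is (−sin φ cos λ, −sin φ sin λ, cos φ), giving ΔN = 104.807 − 59.546 + 308.309 = 353.57 m.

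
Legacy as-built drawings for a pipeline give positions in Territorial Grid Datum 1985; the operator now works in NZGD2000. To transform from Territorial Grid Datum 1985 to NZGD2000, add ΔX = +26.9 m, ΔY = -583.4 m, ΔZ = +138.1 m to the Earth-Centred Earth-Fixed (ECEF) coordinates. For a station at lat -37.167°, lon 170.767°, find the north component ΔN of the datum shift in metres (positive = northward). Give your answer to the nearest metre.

At φ = -37.167°, λ = 170.767°: sin φ = -0.604140, cos φ = 0.796878, sin λ = 0.160450, cos λ = -0.987044.
ΔN = −sin φ cos λ·ΔX − sin φ sin λ·ΔY + cos φ·ΔZ = −(-0.604140)(-0.987044)(26.9) − (-0.604140)(0.160450)(-583.4) + (0.796878)(138.1) = 37.46 m.

ΔN = 37 m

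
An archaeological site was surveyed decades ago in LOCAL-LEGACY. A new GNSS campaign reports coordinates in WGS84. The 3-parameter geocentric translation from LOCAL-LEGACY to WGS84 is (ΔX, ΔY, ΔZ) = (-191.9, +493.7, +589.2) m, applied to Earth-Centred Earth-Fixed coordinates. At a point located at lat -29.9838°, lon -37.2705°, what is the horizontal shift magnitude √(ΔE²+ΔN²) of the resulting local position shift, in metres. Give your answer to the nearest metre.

397 m

At φ = -29.9838°, λ = -37.2705°: sin φ = -0.499755, cos φ = 0.866167, sin λ = -0.605579, cos λ = 0.795785.
ΔE = −sin λ·ΔX + cos λ·ΔY = −(-0.605579)·(-191.9) + (0.795785)·(493.7) = 276.67 m.
ΔN = −sin φ cos λ·ΔX − sin φ sin λ·ΔY + cos φ·ΔZ = −(-0.499755)(0.795785)(-191.9) − (-0.499755)(-0.605579)(493.7) + (0.866167)(589.2) = 284.61 m.
Horizontal magnitude = √(ΔE² + ΔN²) = √(276.67² + 284.61²) = 396.93 m.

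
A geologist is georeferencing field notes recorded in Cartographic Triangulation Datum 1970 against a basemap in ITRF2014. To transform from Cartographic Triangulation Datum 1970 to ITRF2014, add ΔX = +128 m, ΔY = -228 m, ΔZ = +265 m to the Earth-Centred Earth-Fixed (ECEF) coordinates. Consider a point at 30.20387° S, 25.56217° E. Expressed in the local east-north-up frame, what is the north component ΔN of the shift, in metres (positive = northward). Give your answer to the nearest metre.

ΔN = 238 m

At φ = -30.20387°, λ = 25.56217°: sin φ = -0.503078, cos φ = 0.864241, sin λ = 0.431490, cos λ = 0.902118.
ΔN = −sin φ cos λ·ΔX − sin φ sin λ·ΔY + cos φ·ΔZ = −(-0.503078)(0.902118)(128) − (-0.503078)(0.431490)(-228) + (0.864241)(265) = 237.62 m.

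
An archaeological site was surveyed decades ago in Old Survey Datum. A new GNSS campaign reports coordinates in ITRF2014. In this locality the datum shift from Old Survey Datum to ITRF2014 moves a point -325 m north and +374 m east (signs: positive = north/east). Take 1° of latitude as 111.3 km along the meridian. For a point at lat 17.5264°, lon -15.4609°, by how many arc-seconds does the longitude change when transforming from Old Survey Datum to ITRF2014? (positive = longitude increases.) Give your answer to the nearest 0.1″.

At latitude 17.5264°, cos φ = 0.953578.
1° of longitude at this latitude = 111.3 × cos φ = 106.13 km, so Δλ = 374.0 / 106133.3 = 0.0035239° = 12.686″.

Δλ = 12.7″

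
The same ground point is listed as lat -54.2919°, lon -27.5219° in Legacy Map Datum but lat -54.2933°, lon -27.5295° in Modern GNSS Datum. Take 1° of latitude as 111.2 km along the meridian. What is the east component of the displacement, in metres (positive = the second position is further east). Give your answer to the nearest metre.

Δφ = -54.2933° − -54.2919° = -0.0014°; Δλ = -27.5295° − -27.5219° = -0.0076°.
ΔN = Δφ × 111200 = -155.7 m; ΔE = Δλ × 111200 × cos(-54.2919°) = -0.0076 × 111200 × 0.583656 = -493.3 m.

ΔE = -493 m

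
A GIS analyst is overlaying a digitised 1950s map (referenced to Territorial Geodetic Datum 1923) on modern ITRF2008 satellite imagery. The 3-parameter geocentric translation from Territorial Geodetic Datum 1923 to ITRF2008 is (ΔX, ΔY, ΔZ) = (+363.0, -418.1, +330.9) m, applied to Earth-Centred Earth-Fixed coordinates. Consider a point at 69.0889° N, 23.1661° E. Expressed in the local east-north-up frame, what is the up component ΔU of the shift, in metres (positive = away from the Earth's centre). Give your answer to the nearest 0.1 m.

ΔU = 369.5 m

The local up (radial) axis is (cos φ cos λ, cos φ sin λ, sin φ), giving ΔU = 119.115 − 58.706 + 309.105 = 369.51 m.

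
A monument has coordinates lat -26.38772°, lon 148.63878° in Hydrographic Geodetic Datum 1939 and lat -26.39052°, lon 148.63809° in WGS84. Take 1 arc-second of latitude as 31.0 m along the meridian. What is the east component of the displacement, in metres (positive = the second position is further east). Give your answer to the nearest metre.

Δφ = -26.39052° − -26.38772° = -0.00280°; Δλ = 148.63809° − 148.63878° = -0.00069°.
1° of latitude = 3600 × 31.00 = 111600 m.
ΔN = Δφ × 111600 = -312.5 m; ΔE = Δλ × 111600 × cos(-26.38772°) = -0.00069 × 111600 × 0.895807 = -69.0 m.

ΔE = -69 m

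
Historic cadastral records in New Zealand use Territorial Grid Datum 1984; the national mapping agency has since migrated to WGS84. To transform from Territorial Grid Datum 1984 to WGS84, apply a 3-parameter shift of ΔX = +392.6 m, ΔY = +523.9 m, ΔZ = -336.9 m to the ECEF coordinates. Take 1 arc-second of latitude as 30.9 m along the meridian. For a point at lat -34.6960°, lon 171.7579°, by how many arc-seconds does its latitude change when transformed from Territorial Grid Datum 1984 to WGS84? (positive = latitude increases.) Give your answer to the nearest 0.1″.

sin φ = -0.569222, cos φ = 0.822184, sin λ = 0.143356, cos λ = -0.989671.
North component: ΔN = −sin φ cos λ·ΔX − sin φ sin λ·ΔY + cos φ·ΔZ = −(-0.569222)(-0.989671)(392.6) − (-0.569222)(0.143356)(523.9) + (0.822184)(-336.9) = -455.41 m.
1° of latitude spans 3600 × 30.90 = 111240 m, so Δφ = -455.41 / 111240 × 3600 = -14.738″.

Δφ = -14.7″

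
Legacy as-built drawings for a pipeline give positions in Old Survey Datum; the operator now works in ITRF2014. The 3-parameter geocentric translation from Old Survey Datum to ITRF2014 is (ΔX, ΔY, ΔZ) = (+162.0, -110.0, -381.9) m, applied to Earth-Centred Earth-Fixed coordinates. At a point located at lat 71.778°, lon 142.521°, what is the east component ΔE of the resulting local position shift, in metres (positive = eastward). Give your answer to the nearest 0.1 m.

ΔE = -11.3 m

At φ = 71.778°, λ = 142.521°: sin φ = 0.949852, cos φ = 0.312700, sin λ = 0.608471, cos λ = -0.793576.
ΔE = −sin λ·ΔX + cos λ·ΔY = −(0.608471)·(162.0) + (-0.793576)·(-110.0) = -11.28 m.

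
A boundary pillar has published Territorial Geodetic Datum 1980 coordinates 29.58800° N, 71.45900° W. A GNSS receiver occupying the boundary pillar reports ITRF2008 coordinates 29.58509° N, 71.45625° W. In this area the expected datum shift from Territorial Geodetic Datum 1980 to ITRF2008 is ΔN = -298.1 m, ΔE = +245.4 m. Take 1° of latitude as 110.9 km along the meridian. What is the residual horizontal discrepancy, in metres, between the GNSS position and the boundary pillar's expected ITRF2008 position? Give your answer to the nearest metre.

Observed coordinate differences: Δφ = -0.00291°, Δλ = +0.00275°.
Converting to metres (1° lat = 110900 m, cos φ = 0.869598): observed ΔN = -322.7 m, observed ΔE = 265.2 m.
Subtracting the expected shift leaves a residual of -322.7 − (-298.1) = -24.6 m north and 265.2 − (245.4) = 19.8 m east.
Residual distance = √((-24.6)² + 19.8²) = 31.6 m.

32 m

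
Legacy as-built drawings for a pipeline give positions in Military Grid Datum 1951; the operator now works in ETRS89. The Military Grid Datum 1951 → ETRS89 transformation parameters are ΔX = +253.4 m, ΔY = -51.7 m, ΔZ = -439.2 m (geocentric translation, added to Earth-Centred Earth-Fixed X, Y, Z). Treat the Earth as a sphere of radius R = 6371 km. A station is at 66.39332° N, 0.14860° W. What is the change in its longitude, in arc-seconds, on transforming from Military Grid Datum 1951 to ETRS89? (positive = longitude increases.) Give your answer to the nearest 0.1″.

Δλ = -4.1″

sin φ = 0.916316, cos φ = 0.400456, sin λ = -0.002594, cos λ = 0.999997.
East component: ΔE = −sin λ·ΔX + cos λ·ΔY = −(-0.002594)(253.4) + (0.999997)(-51.7) = -51.04 m.
1° of latitude spans πR/180 = 111195 m; at latitude φ, 1° of longitude spans that × cos φ = 44528.7 m, so Δλ = -51.04 / 44528.7 × 3600 = -4.127″.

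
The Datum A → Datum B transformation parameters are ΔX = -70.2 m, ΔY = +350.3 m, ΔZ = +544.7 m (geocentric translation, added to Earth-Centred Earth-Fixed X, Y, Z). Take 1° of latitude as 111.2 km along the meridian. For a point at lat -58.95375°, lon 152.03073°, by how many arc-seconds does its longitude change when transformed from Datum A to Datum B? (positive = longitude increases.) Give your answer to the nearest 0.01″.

Δλ = -17.35″

sin φ = -0.856751, cos φ = 0.515730, sin λ = 0.468998, cos λ = -0.883199.
East component: ΔE = −sin λ·ΔX + cos λ·ΔY = −(0.468998)(-70.2) + (-0.883199)(350.3) = -276.46 m.
1° of latitude spans 111200 m; at latitude φ, 1° of longitude spans that × cos φ = 57349.2 m, so Δλ = -276.46 / 57349.2 × 3600 = -17.354″.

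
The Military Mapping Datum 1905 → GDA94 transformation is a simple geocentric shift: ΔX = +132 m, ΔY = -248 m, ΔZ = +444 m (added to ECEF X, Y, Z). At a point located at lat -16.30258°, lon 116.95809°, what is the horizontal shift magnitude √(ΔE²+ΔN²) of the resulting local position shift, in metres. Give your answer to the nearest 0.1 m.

The local east axis at (φ, λ) is (−sin λ, cos λ, 0), so ΔE = −sin(116.95809°)·132 + cos(116.95809°)·(-248) = -5.23 m.
The local north axis is (−sin φ cos λ, −sin φ sin λ, cos φ), giving ΔN = -16.798 − 62.051 + 426.148 = 347.30 m.
Horizontal magnitude = √(ΔE² + ΔN²) = √((-5.23)² + 347.30²) = 347.34 m.

347.3 m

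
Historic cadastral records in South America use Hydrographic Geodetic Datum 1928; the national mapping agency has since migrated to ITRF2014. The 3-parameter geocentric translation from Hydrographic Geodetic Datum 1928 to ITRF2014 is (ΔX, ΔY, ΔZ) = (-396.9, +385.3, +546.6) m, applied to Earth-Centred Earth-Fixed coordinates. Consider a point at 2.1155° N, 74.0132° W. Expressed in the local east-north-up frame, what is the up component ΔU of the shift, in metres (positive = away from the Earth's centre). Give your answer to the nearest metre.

At φ = 2.1155°, λ = -74.0132°: sin φ = 0.036914, cos φ = 0.999318, sin λ = -0.961325, cos λ = 0.275416.
ΔU = cos φ cos λ·ΔX + cos φ sin λ·ΔY + sin φ·ΔZ = (0.999318)(0.275416)(-396.9) + (0.999318)(-0.961325)(385.3) + (0.036914)(546.6) = -459.21 m.

ΔU = -459 m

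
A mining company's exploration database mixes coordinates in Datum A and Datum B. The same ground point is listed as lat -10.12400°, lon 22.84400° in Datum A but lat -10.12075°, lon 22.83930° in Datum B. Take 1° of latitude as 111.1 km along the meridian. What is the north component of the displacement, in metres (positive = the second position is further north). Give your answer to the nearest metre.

ΔN = 361 m

Δφ = -10.12075° − -10.12400° = +0.00325°; Δλ = 22.83930° − 22.84400° = -0.00470°.
ΔN = Δφ × 111100 = 361.1 m; ΔE = Δλ × 111100 × cos(-10.12400°) = -0.00470 × 111100 × 0.984430 = -514.0 m.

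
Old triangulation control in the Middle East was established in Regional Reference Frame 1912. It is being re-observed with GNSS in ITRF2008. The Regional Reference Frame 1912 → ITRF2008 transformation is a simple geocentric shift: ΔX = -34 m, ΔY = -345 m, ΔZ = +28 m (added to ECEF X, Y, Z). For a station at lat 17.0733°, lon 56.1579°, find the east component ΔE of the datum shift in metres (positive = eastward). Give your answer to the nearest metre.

ΔE = -164 m

The local east axis at (φ, λ) is (−sin λ, cos λ, 0), so ΔE = −sin(56.1579°)·(-34) + cos(56.1579°)·(-345) = -163.89 m.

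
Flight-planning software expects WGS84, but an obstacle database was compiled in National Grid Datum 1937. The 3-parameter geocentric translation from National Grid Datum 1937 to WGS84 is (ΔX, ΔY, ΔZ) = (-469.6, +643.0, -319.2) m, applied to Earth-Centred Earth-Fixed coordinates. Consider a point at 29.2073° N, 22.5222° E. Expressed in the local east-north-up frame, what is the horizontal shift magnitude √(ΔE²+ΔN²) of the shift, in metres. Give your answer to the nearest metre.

796 m

At φ = 29.2073°, λ = 22.5222°: sin φ = 0.487971, cos φ = 0.872860, sin λ = 0.383041, cos λ = 0.923731.
ΔE = −sin λ·ΔX + cos λ·ΔY = −(0.383041)·(-469.6) + (0.923731)·(643.0) = 773.84 m.
ΔN = −sin φ cos λ·ΔX − sin φ sin λ·ΔY + cos φ·ΔZ = −(0.487971)(0.923731)(-469.6) − (0.487971)(0.383041)(643.0) + (0.872860)(-319.2) = -187.13 m.
Horizontal magnitude = √(ΔE² + ΔN²) = √(773.84² + (-187.13)²) = 796.14 m.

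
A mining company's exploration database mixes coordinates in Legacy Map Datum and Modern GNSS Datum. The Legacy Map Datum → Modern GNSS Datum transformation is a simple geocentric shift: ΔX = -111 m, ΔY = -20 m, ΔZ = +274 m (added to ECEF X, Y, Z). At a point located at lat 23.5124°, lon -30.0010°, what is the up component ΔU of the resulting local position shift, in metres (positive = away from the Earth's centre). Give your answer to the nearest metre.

At φ = 23.5124°, λ = -30.0010°: sin φ = 0.398948, cos φ = 0.916974, sin λ = -0.500015, cos λ = 0.866017.
ΔU = cos φ cos λ·ΔX + cos φ sin λ·ΔY + sin φ·ΔZ = (0.916974)(0.866017)(-111) + (0.916974)(-0.500015)(-20) + (0.398948)(274) = 30.33 m.

ΔU = 30 m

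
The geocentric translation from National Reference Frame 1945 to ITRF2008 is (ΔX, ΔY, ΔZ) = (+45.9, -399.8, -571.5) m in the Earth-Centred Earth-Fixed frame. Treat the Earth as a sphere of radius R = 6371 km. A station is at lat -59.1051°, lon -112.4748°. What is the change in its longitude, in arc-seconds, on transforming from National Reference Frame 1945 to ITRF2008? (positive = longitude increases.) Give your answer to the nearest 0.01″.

sin φ = -0.858111, cos φ = 0.513465, sin λ = -0.924048, cos λ = -0.382277.
East component: ΔE = −sin λ·ΔX + cos λ·ΔY = −(-0.924048)(45.9) + (-0.382277)(-399.8) = 195.25 m.
1° of latitude spans πR/180 = 111195 m; at latitude φ, 1° of longitude spans that × cos φ = 57094.7 m, so Δλ = 195.25 / 57094.7 × 3600 = 12.311″.

Δλ = 12.31″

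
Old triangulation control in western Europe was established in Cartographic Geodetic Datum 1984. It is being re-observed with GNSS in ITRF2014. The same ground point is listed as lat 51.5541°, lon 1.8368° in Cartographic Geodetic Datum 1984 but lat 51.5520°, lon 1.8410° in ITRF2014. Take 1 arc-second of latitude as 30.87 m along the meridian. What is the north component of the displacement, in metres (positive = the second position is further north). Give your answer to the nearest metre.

ΔN = -233 m

Δφ = 51.5520° − 51.5541° = -0.0021°; Δλ = 1.8410° − 1.8368° = +0.0042°.
1° of latitude = 3600 × 30.87 = 111132 m.
ΔN = Δφ × 111132 = -233.4 m; ΔE = Δλ × 111132 × cos(51.5541°) = +0.0042 × 111132 × 0.621775 = 290.2 m.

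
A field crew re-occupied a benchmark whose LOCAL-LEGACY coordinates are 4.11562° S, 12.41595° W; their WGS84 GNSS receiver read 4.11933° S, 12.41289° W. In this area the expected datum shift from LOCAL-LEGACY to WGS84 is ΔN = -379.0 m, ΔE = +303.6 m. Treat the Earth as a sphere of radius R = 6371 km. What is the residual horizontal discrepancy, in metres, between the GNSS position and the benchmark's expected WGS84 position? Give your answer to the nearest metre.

Observed coordinate differences: Δφ = -0.00371°, Δλ = +0.00306°.
Converting to metres (1° lat = 111195 m, cos φ = 0.997421): observed ΔN = -412.5 m, observed ΔE = 339.4 m.
Subtracting the expected shift leaves a residual of -412.5 − (-379.0) = -33.5 m north and 339.4 − (303.6) = 35.8 m east.
Residual distance = √((-33.5)² + 35.8²) = 49.0 m.

49 m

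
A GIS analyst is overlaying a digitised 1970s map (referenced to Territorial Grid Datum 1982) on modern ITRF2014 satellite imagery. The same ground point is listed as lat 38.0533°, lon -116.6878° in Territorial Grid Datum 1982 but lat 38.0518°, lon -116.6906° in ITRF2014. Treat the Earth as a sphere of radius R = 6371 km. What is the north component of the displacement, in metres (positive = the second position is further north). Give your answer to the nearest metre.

Δφ = 38.0518° − 38.0533° = -0.0015°; Δλ = -116.6906° − -116.6878° = -0.0028°.
1° along a meridian = πR/180 = 111195 m.
ΔN = Δφ × 111195 = -166.8 m; ΔE = Δλ × 111195 × cos(38.0533°) = -0.0028 × 111195 × 0.787438 = -245.2 m.

ΔN = -167 m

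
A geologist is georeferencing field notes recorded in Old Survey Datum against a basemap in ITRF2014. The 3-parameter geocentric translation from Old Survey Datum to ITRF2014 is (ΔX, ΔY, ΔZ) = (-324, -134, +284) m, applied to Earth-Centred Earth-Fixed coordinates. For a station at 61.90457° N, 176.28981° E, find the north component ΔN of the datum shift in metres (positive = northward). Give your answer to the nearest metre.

At φ = 61.90457°, λ = 176.28981°: sin φ = 0.882164, cos φ = 0.470942, sin λ = 0.064710, cos λ = -0.997904.
ΔN = −sin φ cos λ·ΔX − sin φ sin λ·ΔY + cos φ·ΔZ = −(0.882164)(-0.997904)(-324) − (0.882164)(0.064710)(-134) + (0.470942)(284) = -143.83 m.

ΔN = -144 m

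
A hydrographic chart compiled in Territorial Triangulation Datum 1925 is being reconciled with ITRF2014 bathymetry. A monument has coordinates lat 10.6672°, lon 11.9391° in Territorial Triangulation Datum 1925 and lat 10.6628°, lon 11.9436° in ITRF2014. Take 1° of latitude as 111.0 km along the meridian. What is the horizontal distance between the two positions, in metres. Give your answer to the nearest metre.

692 m

Δφ = 10.6628° − 10.6672° = -0.0044°; Δλ = 11.9436° − 11.9391° = +0.0045°.
ΔN = Δφ × 111000 = -488.4 m; ΔE = Δλ × 111000 × cos(10.6672°) = +0.0045 × 111000 × 0.982719 = 490.9 m.
Distance = √(ΔE² + ΔN²) = √(490.9² + (-488.4)²) = 692.4 m.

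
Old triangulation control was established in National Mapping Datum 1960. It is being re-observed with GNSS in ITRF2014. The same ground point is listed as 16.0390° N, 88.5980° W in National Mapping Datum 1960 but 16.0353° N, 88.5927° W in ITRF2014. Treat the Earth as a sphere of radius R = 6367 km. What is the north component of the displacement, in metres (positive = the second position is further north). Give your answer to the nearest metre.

ΔN = -411 m

Δφ = 16.0353° − 16.0390° = -0.0037°; Δλ = -88.5927° − -88.5980° = +0.0053°.
1° along a meridian = πR/180 = 111125 m.
ΔN = Δφ × 111125 = -411.2 m; ΔE = Δλ × 111125 × cos(16.0390°) = +0.0053 × 111125 × 0.961074 = 566.0 m.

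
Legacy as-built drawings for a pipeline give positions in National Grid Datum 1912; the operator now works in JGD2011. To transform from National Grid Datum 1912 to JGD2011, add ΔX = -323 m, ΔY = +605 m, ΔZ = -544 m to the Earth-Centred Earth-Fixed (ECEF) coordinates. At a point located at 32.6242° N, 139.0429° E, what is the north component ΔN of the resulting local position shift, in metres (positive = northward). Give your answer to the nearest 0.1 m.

At φ = 32.6242°, λ = 139.0429°: sin φ = 0.539127, cos φ = 0.842225, sin λ = 0.655494, cos λ = -0.755201.
ΔN = −sin φ cos λ·ΔX − sin φ sin λ·ΔY + cos φ·ΔZ = −(0.539127)(-0.755201)(-323) − (0.539127)(0.655494)(605) + (0.842225)(-544) = -803.48 m.

ΔN = -803.5 m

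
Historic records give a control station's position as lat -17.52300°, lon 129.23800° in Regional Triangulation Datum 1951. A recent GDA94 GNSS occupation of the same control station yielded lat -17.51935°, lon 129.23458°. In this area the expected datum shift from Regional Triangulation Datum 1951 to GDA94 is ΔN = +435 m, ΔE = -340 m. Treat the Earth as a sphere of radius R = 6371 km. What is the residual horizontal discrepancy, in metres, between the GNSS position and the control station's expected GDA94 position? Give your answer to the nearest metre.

Observed coordinate differences: Δφ = +0.00365°, Δλ = -0.00342°.
Converting to metres (1° lat = 111195 m, cos φ = 0.953596): observed ΔN = 405.9 m, observed ΔE = -362.6 m.
Subtracting the expected shift leaves a residual of 405.9 − (435) = -29.1 m north and -362.6 − (-340) = -22.6 m east.
Residual distance = √((-29.1)² + (-22.6)²) = 36.9 m.

37 m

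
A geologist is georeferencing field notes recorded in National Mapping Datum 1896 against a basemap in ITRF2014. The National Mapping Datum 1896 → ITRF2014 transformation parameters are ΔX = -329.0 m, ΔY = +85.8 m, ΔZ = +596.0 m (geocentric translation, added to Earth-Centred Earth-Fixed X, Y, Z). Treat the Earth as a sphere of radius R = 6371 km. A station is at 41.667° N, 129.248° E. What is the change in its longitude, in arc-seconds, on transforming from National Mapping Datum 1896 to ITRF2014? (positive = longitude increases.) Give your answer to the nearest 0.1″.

Δλ = 8.7″

sin φ = 0.664800, cos φ = 0.747021, sin λ = 0.774415, cos λ = -0.632678.
East component: ΔE = −sin λ·ΔX + cos λ·ΔY = −(0.774415)(-329.0) + (-0.632678)(85.8) = 200.50 m.
1° of latitude spans πR/180 = 111195 m; at latitude φ, 1° of longitude spans that × cos φ = 83065.0 m, so Δλ = 200.50 / 83065.0 × 3600 = 8.690″.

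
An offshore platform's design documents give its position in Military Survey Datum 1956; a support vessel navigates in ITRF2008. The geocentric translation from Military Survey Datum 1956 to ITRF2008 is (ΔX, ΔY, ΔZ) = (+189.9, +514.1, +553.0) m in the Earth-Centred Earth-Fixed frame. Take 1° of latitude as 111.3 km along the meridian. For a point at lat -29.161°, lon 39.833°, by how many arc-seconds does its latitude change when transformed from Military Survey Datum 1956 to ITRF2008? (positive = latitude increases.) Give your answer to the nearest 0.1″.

Δφ = 23.1″

sin φ = -0.487265, cos φ = 0.873254, sin λ = 0.640552, cos λ = 0.767915.
North component: ΔN = −sin φ cos λ·ΔX − sin φ sin λ·ΔY + cos φ·ΔZ = −(-0.487265)(0.767915)(189.9) − (-0.487265)(0.640552)(514.1) + (0.873254)(553.0) = 714.43 m.
1° of latitude spans 111300 m, so Δφ = 714.43 / 111300 × 3600 = 23.108″.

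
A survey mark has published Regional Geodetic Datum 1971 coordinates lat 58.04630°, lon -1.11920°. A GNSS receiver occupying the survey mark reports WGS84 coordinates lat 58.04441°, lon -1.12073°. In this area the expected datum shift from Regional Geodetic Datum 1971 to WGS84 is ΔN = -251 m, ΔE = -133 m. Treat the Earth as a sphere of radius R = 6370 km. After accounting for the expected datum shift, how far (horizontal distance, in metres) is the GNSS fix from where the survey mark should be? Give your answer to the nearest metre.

Observed coordinate differences: Δφ = -0.00189°, Δλ = -0.00153°.
Converting to metres (1° lat = 111177 m, cos φ = 0.529234): observed ΔN = -210.1 m, observed ΔE = -90.0 m.
Subtracting the expected shift leaves a residual of -210.1 − (-251) = 40.9 m north and -90.0 − (-133) = 43.0 m east.
Residual distance = √(40.9² + 43.0²) = 59.3 m.

59 m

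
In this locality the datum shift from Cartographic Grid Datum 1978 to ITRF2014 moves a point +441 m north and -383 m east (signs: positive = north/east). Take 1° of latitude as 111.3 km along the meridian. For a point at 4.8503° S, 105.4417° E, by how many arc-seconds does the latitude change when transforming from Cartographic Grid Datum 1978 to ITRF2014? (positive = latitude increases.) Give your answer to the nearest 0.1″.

Δφ = 14.3″

1° of latitude = 111.3 km, so Δφ = 441.0 / 111300 = 0.0039623° = 14.264″.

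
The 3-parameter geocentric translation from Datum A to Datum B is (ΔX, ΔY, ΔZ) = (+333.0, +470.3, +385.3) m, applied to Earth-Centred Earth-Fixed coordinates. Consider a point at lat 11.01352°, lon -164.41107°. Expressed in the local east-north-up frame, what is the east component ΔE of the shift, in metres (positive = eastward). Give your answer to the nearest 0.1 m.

ΔE = -363.5 m

The local east axis at (φ, λ) is (−sin λ, cos λ, 0), so ΔE = −sin(-164.41107°)·333.0 + cos(-164.41107°)·470.3 = -363.51 m.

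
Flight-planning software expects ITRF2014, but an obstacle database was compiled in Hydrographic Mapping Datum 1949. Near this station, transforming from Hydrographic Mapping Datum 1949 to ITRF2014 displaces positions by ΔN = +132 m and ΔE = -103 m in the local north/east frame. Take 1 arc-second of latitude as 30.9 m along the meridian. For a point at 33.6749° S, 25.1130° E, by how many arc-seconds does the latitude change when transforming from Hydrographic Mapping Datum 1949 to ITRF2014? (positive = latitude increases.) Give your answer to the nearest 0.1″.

1″ of latitude = 30.90 m, so Δφ = 132.0 / 30.90 = 4.272″.

Δφ = 4.3″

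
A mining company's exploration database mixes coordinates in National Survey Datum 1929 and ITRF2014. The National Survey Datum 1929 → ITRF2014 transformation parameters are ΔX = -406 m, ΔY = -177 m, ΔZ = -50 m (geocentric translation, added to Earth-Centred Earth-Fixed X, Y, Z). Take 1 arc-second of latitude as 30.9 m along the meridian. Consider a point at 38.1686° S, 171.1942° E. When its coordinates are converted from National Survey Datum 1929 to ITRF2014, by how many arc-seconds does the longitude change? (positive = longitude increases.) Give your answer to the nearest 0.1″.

sin φ = -0.617978, cos φ = 0.786196, sin λ = 0.153086, cos λ = -0.988213.
East component: ΔE = −sin λ·ΔX + cos λ·ΔY = −(0.153086)(-406) + (-0.988213)(-177) = 237.07 m.
1° of latitude spans 3600 × 30.90 = 111240 m; at latitude φ, 1° of longitude spans that × cos φ = 87456.4 m, so Δλ = 237.07 / 87456.4 × 3600 = 9.758″.

Δλ = 9.8″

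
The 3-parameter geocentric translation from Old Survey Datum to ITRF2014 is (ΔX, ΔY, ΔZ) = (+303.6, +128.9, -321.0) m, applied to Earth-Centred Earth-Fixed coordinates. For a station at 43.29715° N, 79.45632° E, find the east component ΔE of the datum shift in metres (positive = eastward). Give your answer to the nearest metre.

ΔE = -275 m

At φ = 43.29715°, λ = 79.45632°: sin φ = 0.685782, cos φ = 0.727807, sin λ = 0.983116, cos λ = 0.182985.
ΔE = −sin λ·ΔX + cos λ·ΔY = −(0.983116)·(303.6) + (0.182985)·(128.9) = -274.89 m.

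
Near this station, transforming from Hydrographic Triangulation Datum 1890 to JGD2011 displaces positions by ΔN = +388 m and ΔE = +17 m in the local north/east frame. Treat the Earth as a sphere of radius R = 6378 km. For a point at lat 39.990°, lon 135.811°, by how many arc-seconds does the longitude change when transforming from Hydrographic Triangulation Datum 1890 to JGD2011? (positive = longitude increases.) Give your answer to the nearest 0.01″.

Δλ = 0.72″

At latitude 39.990°, cos φ = 0.766157.
One radian of longitude at latitude φ spans R cos φ, so Δλ = ΔE / (R cos φ) = 17.0 / (6378000 × 0.766157) = 3.4789e-06 rad = 0.718″.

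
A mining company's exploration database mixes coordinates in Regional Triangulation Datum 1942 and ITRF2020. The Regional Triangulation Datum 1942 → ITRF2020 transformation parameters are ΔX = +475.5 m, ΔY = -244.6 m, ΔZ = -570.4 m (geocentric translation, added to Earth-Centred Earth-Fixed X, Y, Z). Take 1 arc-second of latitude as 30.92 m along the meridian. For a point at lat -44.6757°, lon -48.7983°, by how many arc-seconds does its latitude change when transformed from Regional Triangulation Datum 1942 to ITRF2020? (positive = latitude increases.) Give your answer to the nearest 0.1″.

sin φ = -0.703093, cos φ = 0.711098, sin λ = -0.752395, cos λ = 0.658712.
North component: ΔN = −sin φ cos λ·ΔX − sin φ sin λ·ΔY + cos φ·ΔZ = −(-0.703093)(0.658712)(475.5) − (-0.703093)(-0.752395)(-244.6) + (0.711098)(-570.4) = -55.99 m.
1° of latitude spans 3600 × 30.92 = 111312 m, so Δφ = -55.99 / 111312 × 3600 = -1.811″.

Δφ = -1.8″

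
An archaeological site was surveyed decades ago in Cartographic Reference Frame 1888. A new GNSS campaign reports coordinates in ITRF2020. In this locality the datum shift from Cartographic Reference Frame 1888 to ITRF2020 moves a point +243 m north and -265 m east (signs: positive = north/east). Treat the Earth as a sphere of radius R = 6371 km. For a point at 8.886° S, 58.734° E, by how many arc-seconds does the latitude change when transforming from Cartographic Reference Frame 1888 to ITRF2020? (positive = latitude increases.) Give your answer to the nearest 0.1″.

On a sphere of radius R, 1 rad of latitude = R, so Δφ = ΔN / R = 243.0 / 6371000 = 3.8142e-05 rad = 7.867″.

Δφ = 7.9″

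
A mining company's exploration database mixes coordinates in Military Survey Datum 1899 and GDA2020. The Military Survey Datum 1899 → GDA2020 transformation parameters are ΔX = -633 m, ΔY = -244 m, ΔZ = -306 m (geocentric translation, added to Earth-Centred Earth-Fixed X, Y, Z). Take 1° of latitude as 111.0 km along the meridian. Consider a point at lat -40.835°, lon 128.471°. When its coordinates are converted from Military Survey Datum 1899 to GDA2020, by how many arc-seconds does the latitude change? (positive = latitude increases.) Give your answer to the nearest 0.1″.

sin φ = -0.653883, cos φ = 0.756596, sin λ = 0.782923, cos λ = -0.622118.
North component: ΔN = −sin φ cos λ·ΔX − sin φ sin λ·ΔY + cos φ·ΔZ = −(-0.653883)(-0.622118)(-633) − (-0.653883)(0.782923)(-244) + (0.756596)(-306) = -98.93 m.
1° of latitude spans 111000 m, so Δφ = -98.93 / 111000 × 3600 = -3.209″.

Δφ = -3.2″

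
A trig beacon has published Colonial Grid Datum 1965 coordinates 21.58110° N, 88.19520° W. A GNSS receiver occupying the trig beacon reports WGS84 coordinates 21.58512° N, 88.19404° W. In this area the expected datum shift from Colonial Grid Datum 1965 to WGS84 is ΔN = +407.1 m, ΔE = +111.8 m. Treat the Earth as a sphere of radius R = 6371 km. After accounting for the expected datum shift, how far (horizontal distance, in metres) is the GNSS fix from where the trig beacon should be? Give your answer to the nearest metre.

41 m

Observed coordinate differences: Δφ = +0.00402°, Δλ = +0.00116°.
Converting to metres (1° lat = 111195 m, cos φ = 0.929898): observed ΔN = 447.0 m, observed ΔE = 119.9 m.
Subtracting the expected shift leaves a residual of 447.0 − (407.1) = 39.9 m north and 119.9 − (111.8) = 8.1 m east.
Residual distance = √(39.9² + 8.1²) = 40.7 m.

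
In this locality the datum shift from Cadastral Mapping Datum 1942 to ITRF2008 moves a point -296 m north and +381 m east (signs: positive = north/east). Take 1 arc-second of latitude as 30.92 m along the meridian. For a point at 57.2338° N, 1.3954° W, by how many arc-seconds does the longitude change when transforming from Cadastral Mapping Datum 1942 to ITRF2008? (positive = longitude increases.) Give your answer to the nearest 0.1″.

At latitude 57.2338°, cos φ = 0.541212.
1″ of longitude at this latitude = 30.92 × cos φ = 16.7343 m, so Δλ = 381.0 / 16.7343 = 22.768″.

Δλ = 22.8″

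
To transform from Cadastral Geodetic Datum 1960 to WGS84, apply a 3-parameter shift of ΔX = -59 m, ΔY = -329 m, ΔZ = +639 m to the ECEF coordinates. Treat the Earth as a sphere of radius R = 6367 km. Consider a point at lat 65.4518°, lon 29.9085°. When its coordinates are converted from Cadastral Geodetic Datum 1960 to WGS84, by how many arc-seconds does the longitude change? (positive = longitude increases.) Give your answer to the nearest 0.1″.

Δλ = -19.9″

sin φ = 0.909612, cos φ = 0.415459, sin λ = 0.498616, cos λ = 0.866823.
East component: ΔE = −sin λ·ΔX + cos λ·ΔY = −(0.498616)(-59) + (0.866823)(-329) = -255.77 m.
1° of latitude spans πR/180 = 111125 m; at latitude φ, 1° of longitude spans that × cos φ = 46167.9 m, so Δλ = -255.77 / 46167.9 × 3600 = -19.944″.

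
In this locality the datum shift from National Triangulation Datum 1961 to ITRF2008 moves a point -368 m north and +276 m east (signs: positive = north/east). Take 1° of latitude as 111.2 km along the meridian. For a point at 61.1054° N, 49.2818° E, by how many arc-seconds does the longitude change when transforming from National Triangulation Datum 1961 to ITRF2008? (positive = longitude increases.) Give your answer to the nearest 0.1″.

At latitude 61.1054°, cos φ = 0.483200.
1° of longitude at this latitude = 111.2 × cos φ = 53.73 km, so Δλ = 276.0 / 53731.8 = 0.0051366° = 18.492″.

Δλ = 18.5″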